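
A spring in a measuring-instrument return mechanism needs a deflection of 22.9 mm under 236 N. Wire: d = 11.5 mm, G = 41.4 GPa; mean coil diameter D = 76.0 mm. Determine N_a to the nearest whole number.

20

Required rate k = F/δ = 236/22.9 = 10.306 N/mm
N_a = Gd⁴/(8D³k) = (41.4×10³ × 11.5⁴)/(8 × 76.0³ × 10.306)
    = 7.24089e+08 / 3.61916e+07 = 20.01 → 20 coils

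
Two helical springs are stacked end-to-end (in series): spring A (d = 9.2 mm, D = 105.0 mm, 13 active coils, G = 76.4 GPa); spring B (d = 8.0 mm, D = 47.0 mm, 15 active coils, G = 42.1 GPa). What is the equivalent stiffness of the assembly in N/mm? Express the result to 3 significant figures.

3.42 N/mm

k_A = Gd⁴/(8D³N_a) = (76.4×10³)(9.2⁴)/(8·105.0³·13) = 4.5461 N/mm
k_B = Gd⁴/(8D³N_a) = (42.1×10³)(8.0⁴)/(8·47.0³·15) = 13.841 N/mm
Series: 1/k_eq = 1/4.5461 + 1/13.841 = 0.29222; k_eq = 3.4221 N/mm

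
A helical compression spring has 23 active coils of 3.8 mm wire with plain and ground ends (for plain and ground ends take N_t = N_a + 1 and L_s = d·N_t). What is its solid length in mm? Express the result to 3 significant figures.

91.2 mm

plain and ground ends: N_t = N_a + 1 = 23 + 1 = 24
L_s = d·N_t = 3.8 × 24 = 91.2 mm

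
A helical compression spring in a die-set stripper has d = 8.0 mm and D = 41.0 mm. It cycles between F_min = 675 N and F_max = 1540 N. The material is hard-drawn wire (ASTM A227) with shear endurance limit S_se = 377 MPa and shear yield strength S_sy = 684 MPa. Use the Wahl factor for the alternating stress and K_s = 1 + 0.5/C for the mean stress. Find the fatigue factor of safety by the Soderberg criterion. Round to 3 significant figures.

C = D/d = 41.0/8.0 = 5.1250; K_W = (4C−1)/(4C−4)+0.615/C = 1.3018; K_s = 1+0.5/C = 1.0976
F_a = (F_max−F_min)/2 = 432.5 N; F_m = (F_max+F_min)/2 = 1107.5 N
τ_a = K_W·8F_aD/(πd³) = 1.3018 × 88.194 = 114.81 MPa
τ_m = K_s·8F_mD/(πd³) = 1.0976 × 225.84 = 247.87 MPa
Soderberg: 1/n_f = τ_a/S_se + τ_m/S_sy = 114.81/377 + 247.87/684 = 0.30454 + 0.36239 = 0.66693
n_f = 1/0.66693 = 1.499

1.50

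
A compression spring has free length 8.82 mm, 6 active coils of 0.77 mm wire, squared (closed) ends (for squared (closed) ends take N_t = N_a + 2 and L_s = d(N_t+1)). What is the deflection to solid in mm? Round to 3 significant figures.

1.89 mm

N_t = 8; L_s = 0.77·9 = 6.93 mm
δ_solid = L₀ − L_s = 8.82 − 6.93 = 1.89 mm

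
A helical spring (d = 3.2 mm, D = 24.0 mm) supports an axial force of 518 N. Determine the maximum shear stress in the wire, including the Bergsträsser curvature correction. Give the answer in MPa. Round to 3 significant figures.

Spring index C = D/d = 24.0/3.2 = 7.5000
K_B = (4C+2)/(4C−3) = 32.000/27.000 = 1.1852
τ₀ = 8FD/(πd³) = 8·518·24.0/(π·3.2³) = 99456/102.94 = 966.12 MPa
τ_max = K·τ₀ = 1.1852 × 966.12 = 1145 MPa

1150 MPa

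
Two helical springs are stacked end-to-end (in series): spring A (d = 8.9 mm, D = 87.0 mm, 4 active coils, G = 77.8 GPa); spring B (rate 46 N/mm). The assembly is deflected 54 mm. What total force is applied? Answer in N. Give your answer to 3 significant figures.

832 N

k_A = Gd⁴/(8D³N_a) = (77.8×10³)(8.9⁴)/(8·87.0³·4) = 23.165 N/mm
Series: 1/k_eq = 1/23.165 + 1/46 = 0.064908; k_eq = 15.406 N/mm
F = k_eq·δ = 15.406·54 = 831.95 N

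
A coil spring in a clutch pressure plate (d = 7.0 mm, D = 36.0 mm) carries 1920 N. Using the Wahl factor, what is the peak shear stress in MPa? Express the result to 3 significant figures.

667 MPa

Spring index C = D/d = 36.0/7.0 = 5.1429
K_W = (4C−1)/(4C−4) + 0.615/C = 19.571/16.571 + 0.1196 = 1.3006
τ₀ = 8FD/(πd³) = 8·1920·36.0/(π·7.0³) = 552960/1077.6 = 513.16 MPa
τ_max = K·τ₀ = 1.3006 × 513.16 = 667.42 MPa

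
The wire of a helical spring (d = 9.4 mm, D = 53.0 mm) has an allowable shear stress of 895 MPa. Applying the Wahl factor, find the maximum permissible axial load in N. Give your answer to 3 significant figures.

4330 N

C = D/d = 53.0/9.4 = 5.6383
K_W = (4C−1)/(4C−4) + 0.615/C = 21.553/18.553 + 0.1091 = 1.2708
τ_max = K·8FD/(πd³) → F_max = τ_allow·πd³/(8DK)
F_max = 895·π·9.4³/(8·53.0·1.2708) = 2.3354e+06/538.81 = 4334.3 N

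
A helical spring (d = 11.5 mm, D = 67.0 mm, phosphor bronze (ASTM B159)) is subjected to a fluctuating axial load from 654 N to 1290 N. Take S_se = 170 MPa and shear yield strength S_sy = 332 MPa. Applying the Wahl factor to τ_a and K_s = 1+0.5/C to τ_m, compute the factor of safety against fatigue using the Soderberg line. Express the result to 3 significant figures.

C = D/d = 67.0/11.5 = 5.8261; K_W = (4C−1)/(4C−4)+0.615/C = 1.2610; K_s = 1+0.5/C = 1.0858
F_a = (F_max−F_min)/2 = 318 N; F_m = (F_max+F_min)/2 = 972 N
τ_a = K_W·8F_aD/(πd³) = 1.2610 × 35.674 = 44.983 MPa
τ_m = K_s·8F_mD/(πd³) = 1.0858 × 109.04 = 118.4 MPa
Soderberg: 1/n_f = τ_a/S_se + τ_m/S_sy = 44.983/170 + 118.4/332 = 0.26461 + 0.35662 = 0.62123
n_f = 1/0.62123 = 1.61

1.61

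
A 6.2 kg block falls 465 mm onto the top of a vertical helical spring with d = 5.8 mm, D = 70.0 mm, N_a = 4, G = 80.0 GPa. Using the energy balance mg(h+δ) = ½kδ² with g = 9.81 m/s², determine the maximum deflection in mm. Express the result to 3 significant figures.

90.5 mm

k = Gd⁴/(8D³N_a) = (80.0×10³)(5.8⁴)/(8·70.0³·4) = 8.2482 N/mm
W = mg = 6.2 × 9.81 = 60.822 N
½kδ² − Wδ − Wh = 0 → δ = (W + √(W² + 2kWh))/k
δ = (60.822 + √(3699.3 + 466554))/8.2482 = (60.822 + 685.75)/8.2482 = 90.514 mm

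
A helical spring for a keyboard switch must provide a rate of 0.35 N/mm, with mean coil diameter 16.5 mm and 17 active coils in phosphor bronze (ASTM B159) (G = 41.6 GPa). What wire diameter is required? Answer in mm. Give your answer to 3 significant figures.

d = (8D³N_a·k / G)^(1/4) = (8·16.5³·17·0.35 / (41.6×10³))^0.25
  = (5.14)^0.25 = 1.5057 mm

1.51 mm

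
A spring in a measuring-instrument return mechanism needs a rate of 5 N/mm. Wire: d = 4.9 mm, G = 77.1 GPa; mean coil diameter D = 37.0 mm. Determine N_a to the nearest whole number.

N_a = Gd⁴/(8D³k) = (77.1×10³ × 4.9⁴)/(8 × 37.0³ × 5)
    = 4.44466e+07 / 2.02612e+06 = 21.94 → 22 coils

22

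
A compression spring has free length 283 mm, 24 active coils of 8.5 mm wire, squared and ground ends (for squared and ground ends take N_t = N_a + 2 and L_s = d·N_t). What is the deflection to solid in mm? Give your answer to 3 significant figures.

62.0 mm

N_t = 26; L_s = 8.5·26 = 221 mm
δ_solid = L₀ − L_s = 283 − 221 = 62 mm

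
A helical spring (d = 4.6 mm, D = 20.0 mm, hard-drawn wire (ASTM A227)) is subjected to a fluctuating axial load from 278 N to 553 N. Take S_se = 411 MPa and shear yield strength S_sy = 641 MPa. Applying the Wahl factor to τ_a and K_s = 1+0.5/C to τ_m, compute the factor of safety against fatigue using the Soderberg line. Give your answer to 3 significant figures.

C = D/d = 20.0/4.6 = 4.3478; K_W = (4C−1)/(4C−4)+0.615/C = 1.3655; K_s = 1+0.5/C = 1.1150
F_a = (F_max−F_min)/2 = 137.5 N; F_m = (F_max+F_min)/2 = 415.5 N
τ_a = K_W·8F_aD/(πd³) = 1.3655 × 71.945 = 98.239 MPa
τ_m = K_s·8F_mD/(πd³) = 1.1150 × 217.4 = 242.41 MPa
Soderberg: 1/n_f = τ_a/S_se + τ_m/S_sy = 98.239/411 + 242.41/641 = 0.23902 + 0.37817 = 0.61719
n_f = 1/0.61719 = 1.62

1.62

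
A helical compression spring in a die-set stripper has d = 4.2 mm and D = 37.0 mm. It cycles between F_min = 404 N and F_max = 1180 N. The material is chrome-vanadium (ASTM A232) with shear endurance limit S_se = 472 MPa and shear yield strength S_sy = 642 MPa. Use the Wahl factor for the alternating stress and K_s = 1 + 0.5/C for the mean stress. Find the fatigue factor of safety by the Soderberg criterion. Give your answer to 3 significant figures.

C = D/d = 37.0/4.2 = 8.8095; K_W = (4C−1)/(4C−4)+0.615/C = 1.1658; K_s = 1+0.5/C = 1.0568
F_a = (F_max−F_min)/2 = 388 N; F_m = (F_max+F_min)/2 = 792 N
τ_a = K_W·8F_aD/(πd³) = 1.1658 × 493.43 = 575.26 MPa
τ_m = K_s·8F_mD/(πd³) = 1.0568 × 1007.2 = 1064.4 MPa
Soderberg: 1/n_f = τ_a/S_se + τ_m/S_sy = 575.26/472 + 1064.4/642 = 1.21878 + 1.65790 = 2.8767
n_f = 1/2.8767 = 0.3476

0.348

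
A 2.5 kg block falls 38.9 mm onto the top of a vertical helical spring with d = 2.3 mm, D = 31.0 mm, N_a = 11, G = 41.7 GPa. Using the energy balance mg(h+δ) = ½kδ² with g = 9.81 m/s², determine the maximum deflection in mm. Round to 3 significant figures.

141 mm

k = Gd⁴/(8D³N_a) = (41.7×10³)(2.3⁴)/(8·31.0³·11) = 0.44512 N/mm
W = mg = 2.5 × 9.81 = 24.525 N
½kδ² − Wδ − Wh = 0 → δ = (W + √(W² + 2kWh))/k
δ = (24.525 + √(601.48 + 849.314))/0.44512 = (24.525 + 38.089)/0.44512 = 140.67 mm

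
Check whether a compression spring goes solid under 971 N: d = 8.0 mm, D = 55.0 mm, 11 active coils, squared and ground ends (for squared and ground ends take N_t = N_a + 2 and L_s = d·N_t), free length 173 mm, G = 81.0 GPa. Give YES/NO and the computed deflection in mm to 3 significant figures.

k = Gd⁴/(8D³N_a) = (81.0×10³)(8.0⁴)/(8·55.0³·11) = 22.661 N/mm
N_t = 13; L_s = 8.0·13 = 104 mm; δ_solid = L₀ − L_s = 173 − 104 = 69 mm
δ = F/k = 971/22.661 = 42.849 mm
δ < δ_solid → spring does not go solid

NO, δ = 42.8 mm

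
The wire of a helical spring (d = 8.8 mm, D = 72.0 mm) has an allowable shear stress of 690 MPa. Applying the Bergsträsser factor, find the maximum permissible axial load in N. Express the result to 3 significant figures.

C = D/d = 72.0/8.8 = 8.1818
K_B = (4C+2)/(4C−3) = 34.727/29.727 = 1.1682
τ_max = K·8FD/(πd³) → F_max = τ_allow·πd³/(8DK)
F_max = 690·π·8.8³/(8·72.0·1.1682) = 1.4772e+06/672.88 = 2195.4 N

2200 N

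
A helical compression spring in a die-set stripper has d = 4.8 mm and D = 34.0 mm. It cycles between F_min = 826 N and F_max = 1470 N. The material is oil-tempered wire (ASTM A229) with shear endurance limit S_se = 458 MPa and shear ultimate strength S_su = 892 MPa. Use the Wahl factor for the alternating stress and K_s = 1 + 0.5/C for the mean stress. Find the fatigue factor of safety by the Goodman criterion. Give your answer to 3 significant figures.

0.573

C = D/d = 34.0/4.8 = 7.0833; K_W = (4C−1)/(4C−4)+0.615/C = 1.2101; K_s = 1+0.5/C = 1.0706
F_a = (F_max−F_min)/2 = 322 N; F_m = (F_max+F_min)/2 = 1148 N
τ_a = K_W·8F_aD/(πd³) = 1.2101 × 252.09 = 305.05 MPa
τ_m = K_s·8F_mD/(πd³) = 1.0706 × 898.75 = 962.19 MPa
Goodman: 1/n_f = τ_a/S_se + τ_m/S_su = 305.05/458 + 962.19/892 = 0.66606 + 1.07869 = 1.7447
n_f = 1/1.7447 = 0.5732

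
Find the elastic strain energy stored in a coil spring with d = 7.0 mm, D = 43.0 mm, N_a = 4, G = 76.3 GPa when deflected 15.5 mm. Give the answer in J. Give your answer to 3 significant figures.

8.65 J

k = Gd⁴/(8D³N_a) = (76.3×10³)(7.0⁴)/(8·43.0³·4) = 72.005 N/mm
U = ½kδ² = 0.5 × 72.005 × 15.5² = 8649.6 N·mm = 8.6496 J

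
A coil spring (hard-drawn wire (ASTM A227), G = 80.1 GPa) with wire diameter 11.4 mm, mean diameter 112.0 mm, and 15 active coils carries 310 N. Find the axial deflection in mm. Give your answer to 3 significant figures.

38.6 mm

k = Gd⁴/(8D³N_a) = (80.1×10³)(11.4⁴)/(8·112.0³·15) = 8.0245 N/mm
δ = F/k = 310 / 8.0245 = 38.632 mm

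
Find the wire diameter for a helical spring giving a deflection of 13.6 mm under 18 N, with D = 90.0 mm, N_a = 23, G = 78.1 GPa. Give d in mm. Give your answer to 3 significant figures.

6.90 mm

Required rate k = F/δ = 18/13.6 = 1.3235 N/mm
d = (8D³N_a·k / G)^(1/4) = (8·90.0³·23·1.3235 / (78.1×10³))^0.25
  = (2273.1)^0.25 = 6.9049 mm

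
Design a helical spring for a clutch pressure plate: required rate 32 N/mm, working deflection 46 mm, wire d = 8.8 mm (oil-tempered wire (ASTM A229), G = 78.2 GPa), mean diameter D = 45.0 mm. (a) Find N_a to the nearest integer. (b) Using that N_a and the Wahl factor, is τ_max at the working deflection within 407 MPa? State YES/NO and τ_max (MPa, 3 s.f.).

(a) 20 coils; (b) YES, τ_max = 324 MPa

N_a = Gd⁴/(8D³k) = (78.2×10³)(8.8⁴)/(8·45.0³·32) = 20.1 → N_a = 20
Actual rate k = Gd⁴/(8D³·20) = 32.165 N/mm
Working load F = kδ = 32.165·46 = 1479.6 N
C = 45.0/8.8 = 5.1136; K_W = (4C−1)/(4C−4)+0.615/C = 1.3026
τ_max = K_W·8FD/(πd³) = 1.3026·248.8 = 324.08 MPa
τ_max ≤ 407 MPa → acceptable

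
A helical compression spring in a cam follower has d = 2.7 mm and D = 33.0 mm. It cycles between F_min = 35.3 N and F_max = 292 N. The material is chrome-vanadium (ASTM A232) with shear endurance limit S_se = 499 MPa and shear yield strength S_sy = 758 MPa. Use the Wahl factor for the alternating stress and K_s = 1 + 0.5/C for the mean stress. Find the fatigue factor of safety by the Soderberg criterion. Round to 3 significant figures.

C = D/d = 33.0/2.7 = 12.2222; K_W = (4C−1)/(4C−4)+0.615/C = 1.1171; K_s = 1+0.5/C = 1.0409
F_a = (F_max−F_min)/2 = 128.35 N; F_m = (F_max+F_min)/2 = 163.65 N
τ_a = K_W·8F_aD/(πd³) = 1.1171 × 547.97 = 612.17 MPa
τ_m = K_s·8F_mD/(πd³) = 1.0409 × 698.68 = 727.26 MPa
Soderberg: 1/n_f = τ_a/S_se + τ_m/S_sy = 612.17/499 + 727.26/758 = 1.22679 + 0.95945 = 2.1862
n_f = 1/2.1862 = 0.4574

0.457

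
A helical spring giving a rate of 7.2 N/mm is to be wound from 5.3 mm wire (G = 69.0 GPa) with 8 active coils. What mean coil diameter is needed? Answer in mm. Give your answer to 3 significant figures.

49.1 mm

D = (Gd⁴/(8N_a·k))^(1/3) = (69.0×10³·5.3⁴/(8·8·7.2))^(1/3)
  = (118152)^(1/3) = 49.0697 mm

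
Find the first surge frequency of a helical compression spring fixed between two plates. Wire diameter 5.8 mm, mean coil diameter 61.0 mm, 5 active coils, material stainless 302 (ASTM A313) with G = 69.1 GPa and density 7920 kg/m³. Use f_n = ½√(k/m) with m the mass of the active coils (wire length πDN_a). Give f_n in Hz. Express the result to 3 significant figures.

104 Hz

k = Gd⁴/(8D³N_a) = (69.1×10³)(5.8⁴)/(8·61.0³·5) = 8.6127 N/mm = 8612.7 N/m
Wire length L = πDN_a = π·61.0·5 = 958.19 mm
m = ρ·(πd²/4)·L = 7920 × 26.421×10⁻⁶ m² × 0.95819 m = 0.2005 kg
f_n = ½√(k/m) = 0.5·√(8612.7/0.2005) = 0.5·√(42956) = 103.63 Hz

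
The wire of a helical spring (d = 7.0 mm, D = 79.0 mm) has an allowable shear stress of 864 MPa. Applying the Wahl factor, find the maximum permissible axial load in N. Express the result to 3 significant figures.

C = D/d = 79.0/7.0 = 11.2857
K_W = (4C−1)/(4C−4) + 0.615/C = 44.143/41.143 + 0.0545 = 1.1274
τ_max = K·8FD/(πd³) → F_max = τ_allow·πd³/(8DK)
F_max = 864·π·7.0³/(8·79.0·1.1274) = 9.3102e+05/712.52 = 1306.6 N

1310 N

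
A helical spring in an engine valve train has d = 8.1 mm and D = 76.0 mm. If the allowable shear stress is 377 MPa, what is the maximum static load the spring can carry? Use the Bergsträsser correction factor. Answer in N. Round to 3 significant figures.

C = D/d = 76.0/8.1 = 9.3827
K_B = (4C+2)/(4C−3) = 39.531/34.531 = 1.1448
τ_max = K·8FD/(πd³) → F_max = τ_allow·πd³/(8DK)
F_max = 377·π·8.1³/(8·76.0·1.1448) = 6.2943e+05/696.04 = 904.3 N

904 N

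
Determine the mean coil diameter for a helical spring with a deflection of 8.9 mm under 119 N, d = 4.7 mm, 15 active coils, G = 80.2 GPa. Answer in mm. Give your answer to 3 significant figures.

29.0 mm

Required rate k = F/δ = 119/8.9 = 13.371 N/mm
D = (Gd⁴/(8N_a·k))^(1/3) = (80.2×10³·4.7⁴/(8·15·13.371))^(1/3)
  = (24390.9)^(1/3) = 29.0007 mm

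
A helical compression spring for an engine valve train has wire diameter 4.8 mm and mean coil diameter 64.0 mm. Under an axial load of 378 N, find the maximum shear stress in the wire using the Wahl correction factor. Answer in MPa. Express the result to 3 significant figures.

617 MPa

Spring index C = D/d = 64.0/4.8 = 13.3333
K_W = (4C−1)/(4C−4) + 0.615/C = 52.333/49.333 + 0.0461 = 1.1069
τ₀ = 8FD/(πd³) = 8·378·64.0/(π·4.8³) = 193536/347.44 = 557.04 MPa
τ_max = K·τ₀ = 1.1069 × 557.04 = 616.61 MPa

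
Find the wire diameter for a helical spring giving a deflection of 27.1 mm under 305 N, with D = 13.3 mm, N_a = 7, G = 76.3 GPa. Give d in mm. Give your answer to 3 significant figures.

2.10 mm

Required rate k = F/δ = 305/27.1 = 11.255 N/mm
d = (8D³N_a·k / G)^(1/4) = (8·13.3³·7·11.255 / (76.3×10³))^0.25
  = (19.433)^0.25 = 2.0996 mm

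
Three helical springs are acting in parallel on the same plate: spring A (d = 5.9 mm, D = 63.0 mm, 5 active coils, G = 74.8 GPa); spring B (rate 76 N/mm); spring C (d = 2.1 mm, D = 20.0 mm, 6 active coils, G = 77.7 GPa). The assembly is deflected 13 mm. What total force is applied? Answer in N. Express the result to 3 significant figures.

1160 N

k_A = Gd⁴/(8D³N_a) = (74.8×10³)(5.9⁴)/(8·63.0³·5) = 9.0621 N/mm
k_C = Gd⁴/(8D³N_a) = (77.7×10³)(2.1⁴)/(8·20.0³·6) = 3.9352 N/mm
Parallel: k_eq = 9.0621 + 76 + 3.9352 = 88.997 N/mm
F = k_eq·δ = 88.997·13 = 1157 N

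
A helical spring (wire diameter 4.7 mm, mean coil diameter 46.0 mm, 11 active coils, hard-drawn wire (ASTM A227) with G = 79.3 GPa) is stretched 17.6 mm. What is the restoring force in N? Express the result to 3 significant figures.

k = Gd⁴/(8D³N_a) = (79.3×10³)(4.7⁴)/(8·46.0³·11) = 4.5176 N/mm
F = k·δ = 4.5176 × 17.6 = 79.51 N

79.5 N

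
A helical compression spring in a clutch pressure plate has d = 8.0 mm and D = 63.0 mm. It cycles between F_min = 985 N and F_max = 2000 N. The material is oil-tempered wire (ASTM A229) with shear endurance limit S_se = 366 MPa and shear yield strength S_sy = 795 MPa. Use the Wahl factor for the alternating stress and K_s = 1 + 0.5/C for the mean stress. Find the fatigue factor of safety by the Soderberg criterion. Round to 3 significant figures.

0.876

C = D/d = 63.0/8.0 = 7.8750; K_W = (4C−1)/(4C−4)+0.615/C = 1.1872; K_s = 1+0.5/C = 1.0635
F_a = (F_max−F_min)/2 = 507.5 N; F_m = (F_max+F_min)/2 = 1492.5 N
τ_a = K_W·8F_aD/(πd³) = 1.1872 × 159.02 = 188.78 MPa
τ_m = K_s·8F_mD/(πd³) = 1.0635 × 467.65 = 497.35 MPa
Soderberg: 1/n_f = τ_a/S_se + τ_m/S_sy = 188.78/366 + 497.35/795 = 0.51580 + 0.62559 = 1.1414
n_f = 1/1.1414 = 0.8761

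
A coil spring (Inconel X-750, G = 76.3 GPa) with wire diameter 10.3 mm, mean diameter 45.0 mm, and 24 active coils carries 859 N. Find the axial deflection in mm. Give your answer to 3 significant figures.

17.5 mm

k = Gd⁴/(8D³N_a) = (76.3×10³)(10.3⁴)/(8·45.0³·24) = 49.083 N/mm
δ = F/k = 859 / 49.083 = 17.501 mm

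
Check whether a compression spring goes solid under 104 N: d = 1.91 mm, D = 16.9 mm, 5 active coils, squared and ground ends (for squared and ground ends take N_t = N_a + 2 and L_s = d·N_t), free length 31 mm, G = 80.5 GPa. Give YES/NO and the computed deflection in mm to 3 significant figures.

YES, δ = 18.7 mm

k = Gd⁴/(8D³N_a) = (80.5×10³)(1.91⁴)/(8·16.9³·5) = 5.5489 N/mm
N_t = 7; L_s = 1.91·7 = 13.37 mm; δ_solid = L₀ − L_s = 31 − 13.37 = 17.63 mm
δ = F/k = 104/5.5489 = 18.742 mm
δ ≥ δ_solid → spring goes solid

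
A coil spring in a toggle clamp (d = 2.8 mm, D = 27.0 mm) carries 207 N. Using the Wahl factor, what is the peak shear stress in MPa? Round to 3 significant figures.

746 MPa

Spring index C = D/d = 27.0/2.8 = 9.6429
K_W = (4C−1)/(4C−4) + 0.615/C = 37.571/34.571 + 0.0638 = 1.1506
τ₀ = 8FD/(πd³) = 8·207·27.0/(π·2.8³) = 44712/68.964 = 648.34 MPa
τ_max = K·τ₀ = 1.1506 × 648.34 = 745.95 MPa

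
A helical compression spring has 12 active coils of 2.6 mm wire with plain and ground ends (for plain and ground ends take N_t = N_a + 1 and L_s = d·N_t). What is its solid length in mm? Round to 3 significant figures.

plain and ground ends: N_t = N_a + 1 = 12 + 1 = 13
L_s = d·N_t = 2.6 × 13 = 33.8 mm

33.8 mm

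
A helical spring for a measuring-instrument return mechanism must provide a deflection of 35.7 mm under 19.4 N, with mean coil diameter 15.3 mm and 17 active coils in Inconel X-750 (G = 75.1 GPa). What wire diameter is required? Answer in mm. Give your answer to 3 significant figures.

Required rate k = F/δ = 19.4/35.7 = 0.54342 N/mm
d = (8D³N_a·k / G)^(1/4) = (8·15.3³·17·0.54342 / (75.1×10³))^0.25
  = (3.5246)^0.25 = 1.3702 mm

1.37 mm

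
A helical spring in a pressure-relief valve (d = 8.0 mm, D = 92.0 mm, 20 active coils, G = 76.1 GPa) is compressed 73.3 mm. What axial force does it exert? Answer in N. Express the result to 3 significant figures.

k = Gd⁴/(8D³N_a) = (76.1×10³)(8.0⁴)/(8·92.0³·20) = 2.5018 N/mm
F = k·δ = 2.5018 × 73.3 = 183.39 N

183 N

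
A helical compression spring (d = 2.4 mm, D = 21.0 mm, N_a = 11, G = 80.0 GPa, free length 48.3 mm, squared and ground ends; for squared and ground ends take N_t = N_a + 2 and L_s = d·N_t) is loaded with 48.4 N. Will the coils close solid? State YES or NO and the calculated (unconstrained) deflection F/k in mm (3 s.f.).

NO, δ = 14.9 mm

k = Gd⁴/(8D³N_a) = (80.0×10³)(2.4⁴)/(8·21.0³·11) = 3.2568 N/mm
N_t = 13; L_s = 2.4·13 = 31.2 mm; δ_solid = L₀ − L_s = 48.3 − 31.2 = 17.1 mm
δ = F/k = 48.4/3.2568 = 14.861 mm
δ < δ_solid → spring does not go solid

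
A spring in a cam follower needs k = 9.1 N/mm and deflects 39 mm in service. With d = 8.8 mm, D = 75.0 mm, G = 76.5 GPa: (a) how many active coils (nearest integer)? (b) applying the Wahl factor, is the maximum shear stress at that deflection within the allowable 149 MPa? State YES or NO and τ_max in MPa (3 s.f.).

N_a = Gd⁴/(8D³k) = (76.5×10³)(8.8⁴)/(8·75.0³·9.1) = 14.94 → N_a = 15
Actual rate k = Gd⁴/(8D³·15) = 9.0621 N/mm
Working load F = kδ = 9.0621·39 = 353.42 N
C = 75.0/8.8 = 8.5227; K_W = (4C−1)/(4C−4)+0.615/C = 1.1719
τ_max = K_W·8FD/(πd³) = 1.1719·99.048 = 116.07 MPa
τ_max ≤ 149 MPa → acceptable

(a) 15 coils; (b) YES, τ_max = 116 MPa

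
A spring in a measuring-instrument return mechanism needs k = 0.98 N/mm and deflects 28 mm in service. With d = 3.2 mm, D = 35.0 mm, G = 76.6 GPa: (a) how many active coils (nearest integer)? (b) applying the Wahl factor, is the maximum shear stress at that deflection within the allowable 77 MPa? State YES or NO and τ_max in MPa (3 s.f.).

N_a = Gd⁴/(8D³k) = (76.6×10³)(3.2⁴)/(8·35.0³·0.98) = 23.9 → N_a = 24
Actual rate k = Gd⁴/(8D³·24) = 0.97572 N/mm
Working load F = kδ = 0.97572·28 = 27.32 N
C = 35.0/3.2 = 10.9375; K_W = (4C−1)/(4C−4)+0.615/C = 1.1317
τ_max = K_W·8FD/(πd³) = 1.1317·74.309 = 84.095 MPa
τ_max > 77 MPa → exceeds allowable

(a) 24 coils; (b) NO, τ_max = 84.1 MPa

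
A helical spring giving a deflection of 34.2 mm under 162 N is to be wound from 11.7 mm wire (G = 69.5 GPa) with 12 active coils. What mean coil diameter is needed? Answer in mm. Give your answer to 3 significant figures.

Required rate k = F/δ = 162/34.2 = 4.7368 N/mm
D = (Gd⁴/(8N_a·k))^(1/3) = (69.5×10³·11.7⁴/(8·12·4.7368))^(1/3)
  = (2.86397e+06)^(1/3) = 142.0112 mm

142 mm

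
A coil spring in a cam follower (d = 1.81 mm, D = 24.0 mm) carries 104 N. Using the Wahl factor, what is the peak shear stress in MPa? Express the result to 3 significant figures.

1190 MPa

Spring index C = D/d = 24.0/1.81 = 13.2597
K_W = (4C−1)/(4C−4) + 0.615/C = 52.039/49.039 + 0.0464 = 1.1076
τ₀ = 8FD/(πd³) = 8·104·24.0/(π·1.81³) = 19968/18.629 = 1071.9 MPa
τ_max = K·τ₀ = 1.1076 × 1071.9 = 1187.2 MPa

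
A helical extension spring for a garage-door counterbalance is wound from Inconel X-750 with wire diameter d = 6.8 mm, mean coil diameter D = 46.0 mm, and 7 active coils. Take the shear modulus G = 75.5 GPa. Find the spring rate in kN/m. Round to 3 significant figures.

k = Gd⁴/(8D³N_a) = (75.5×10³ × 6.8⁴) / (8 × 46.0³ × 7)
  = 1.61429e+08 / 5.45082e+06 = 29.616 N/mm

29.6 kN/m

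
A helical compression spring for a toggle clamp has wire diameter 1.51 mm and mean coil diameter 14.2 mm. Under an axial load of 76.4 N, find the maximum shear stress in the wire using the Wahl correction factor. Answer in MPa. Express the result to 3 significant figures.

Spring index C = D/d = 14.2/1.51 = 9.4040
K_W = (4C−1)/(4C−4) + 0.615/C = 36.616/33.616 + 0.0654 = 1.1546
τ₀ = 8FD/(πd³) = 8·76.4·14.2/(π·1.51³) = 8679.04/10.816 = 802.4 MPa
τ_max = K·τ₀ = 1.1546 × 802.4 = 926.48 MPa

926 MPa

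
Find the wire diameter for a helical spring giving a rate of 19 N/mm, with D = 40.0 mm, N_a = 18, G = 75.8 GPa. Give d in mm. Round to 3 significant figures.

d = (8D³N_a·k / G)^(1/4) = (8·40.0³·18·19 / (75.8×10³))^0.25
  = (2310.1)^0.25 = 6.9328 mm

6.93 mm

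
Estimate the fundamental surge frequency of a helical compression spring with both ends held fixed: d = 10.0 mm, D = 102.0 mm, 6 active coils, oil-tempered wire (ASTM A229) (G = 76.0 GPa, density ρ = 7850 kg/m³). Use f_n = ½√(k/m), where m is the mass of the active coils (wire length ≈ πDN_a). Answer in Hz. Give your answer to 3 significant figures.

56.1 Hz

k = Gd⁴/(8D³N_a) = (76.0×10³)(10.0⁴)/(8·102.0³·6) = 14.92 N/mm = 14920 N/m
Wire length L = πDN_a = π·102.0·6 = 1922.7 mm
m = ρ·(πd²/4)·L = 7850 × 78.54×10⁻⁶ m² × 1.9227 m = 1.1854 kg
f_n = ½√(k/m) = 0.5·√(14920/1.1854) = 0.5·√(12587) = 56.095 Hz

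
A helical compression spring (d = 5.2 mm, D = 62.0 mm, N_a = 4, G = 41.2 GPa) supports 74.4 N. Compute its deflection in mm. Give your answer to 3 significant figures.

18.8 mm

k = Gd⁴/(8D³N_a) = (41.2×10³)(5.2⁴)/(8·62.0³·4) = 3.9499 N/mm
δ = F/k = 74.4 / 3.9499 = 18.836 mm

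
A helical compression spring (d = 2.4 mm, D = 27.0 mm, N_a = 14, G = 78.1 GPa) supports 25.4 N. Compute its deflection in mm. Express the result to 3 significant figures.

21.6 mm

k = Gd⁴/(8D³N_a) = (78.1×10³)(2.4⁴)/(8·27.0³·14) = 1.1754 N/mm
δ = F/k = 25.4 / 1.1754 = 21.61 mm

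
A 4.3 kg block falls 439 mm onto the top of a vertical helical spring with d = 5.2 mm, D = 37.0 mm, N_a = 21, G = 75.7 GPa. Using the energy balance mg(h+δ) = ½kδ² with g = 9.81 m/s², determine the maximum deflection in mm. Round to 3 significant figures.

82.2 mm

k = Gd⁴/(8D³N_a) = (75.7×10³)(5.2⁴)/(8·37.0³·21) = 6.5042 N/mm
W = mg = 4.3 × 9.81 = 42.183 N
½kδ² − Wδ − Wh = 0 → δ = (W + √(W² + 2kWh))/k
δ = (42.183 + √(1779.4 + 240894))/6.5042 = (42.183 + 492.62)/6.5042 = 82.224 mm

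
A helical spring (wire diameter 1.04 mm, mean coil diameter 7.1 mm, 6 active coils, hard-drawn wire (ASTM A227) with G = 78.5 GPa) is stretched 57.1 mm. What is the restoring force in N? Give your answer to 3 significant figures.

k = Gd⁴/(8D³N_a) = (78.5×10³)(1.04⁴)/(8·7.1³·6) = 5.3455 N/mm
F = k·δ = 5.3455 × 57.1 = 305.23 N

305 N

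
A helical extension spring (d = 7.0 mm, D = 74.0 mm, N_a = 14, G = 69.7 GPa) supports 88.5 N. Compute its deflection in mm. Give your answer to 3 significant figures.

k = Gd⁴/(8D³N_a) = (69.7×10³)(7.0⁴)/(8·74.0³·14) = 3.6873 N/mm
δ = F/k = 88.5 / 3.6873 = 24.001 mm

24.0 mm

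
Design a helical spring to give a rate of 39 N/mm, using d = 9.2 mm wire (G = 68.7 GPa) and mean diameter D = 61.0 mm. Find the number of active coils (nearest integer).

N_a = Gd⁴/(8D³k) = (68.7×10³ × 9.2⁴)/(8 × 61.0³ × 39)
    = 4.92162e+08 / 7.08181e+07 = 6.95 → 7 coils

7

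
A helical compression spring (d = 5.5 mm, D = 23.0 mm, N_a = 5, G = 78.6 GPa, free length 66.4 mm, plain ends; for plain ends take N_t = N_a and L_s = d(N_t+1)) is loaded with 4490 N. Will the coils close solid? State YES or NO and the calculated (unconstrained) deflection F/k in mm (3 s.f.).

k = Gd⁴/(8D³N_a) = (78.6×10³)(5.5⁴)/(8·23.0³·5) = 147.78 N/mm
N_t = 5; L_s = 5.5·6 = 33 mm; δ_solid = L₀ − L_s = 66.4 − 33 = 33.4 mm
δ = F/k = 4490/147.78 = 30.382 mm
δ < δ_solid → spring does not go solid

NO, δ = 30.4 mm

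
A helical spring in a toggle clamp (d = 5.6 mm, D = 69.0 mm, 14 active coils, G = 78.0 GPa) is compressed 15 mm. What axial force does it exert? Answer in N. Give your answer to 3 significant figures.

k = Gd⁴/(8D³N_a) = (78.0×10³)(5.6⁴)/(8·69.0³·14) = 2.0849 N/mm
F = k·δ = 2.0849 × 15 = 31.273 N

31.3 N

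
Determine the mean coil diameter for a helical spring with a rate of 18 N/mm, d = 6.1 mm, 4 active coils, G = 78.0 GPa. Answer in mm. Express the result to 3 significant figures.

57.2 mm

D = (Gd⁴/(8N_a·k))^(1/3) = (78.0×10³·6.1⁴/(8·4·18))^(1/3)
  = (187496)^(1/3) = 57.2353 mm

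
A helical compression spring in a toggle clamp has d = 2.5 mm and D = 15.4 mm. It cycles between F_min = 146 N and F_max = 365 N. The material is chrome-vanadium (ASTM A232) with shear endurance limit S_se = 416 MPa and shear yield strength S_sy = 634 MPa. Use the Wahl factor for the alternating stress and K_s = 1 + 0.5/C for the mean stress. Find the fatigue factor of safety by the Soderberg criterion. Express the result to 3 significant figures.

0.522

C = D/d = 15.4/2.5 = 6.1600; K_W = (4C−1)/(4C−4)+0.615/C = 1.2452; K_s = 1+0.5/C = 1.0812
F_a = (F_max−F_min)/2 = 109.5 N; F_m = (F_max+F_min)/2 = 255.5 N
τ_a = K_W·8F_aD/(πd³) = 1.2452 × 274.82 = 342.21 MPa
τ_m = K_s·8F_mD/(πd³) = 1.0812 × 641.26 = 693.31 MPa
Soderberg: 1/n_f = τ_a/S_se + τ_m/S_sy = 342.21/416 + 693.31/634 = 0.82261 + 1.09354 = 1.9162
n_f = 1/1.9162 = 0.5219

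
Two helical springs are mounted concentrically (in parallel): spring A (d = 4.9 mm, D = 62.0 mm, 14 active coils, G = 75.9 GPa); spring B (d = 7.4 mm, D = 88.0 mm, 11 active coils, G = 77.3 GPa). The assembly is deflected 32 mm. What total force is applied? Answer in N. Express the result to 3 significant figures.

k_A = Gd⁴/(8D³N_a) = (75.9×10³)(4.9⁴)/(8·62.0³·14) = 1.6392 N/mm
k_B = Gd⁴/(8D³N_a) = (77.3×10³)(7.4⁴)/(8·88.0³·11) = 3.8652 N/mm
Parallel: k_eq = 1.6392 + 3.8652 = 5.5044 N/mm
F = k_eq·δ = 5.5044·32 = 176.14 N

176 N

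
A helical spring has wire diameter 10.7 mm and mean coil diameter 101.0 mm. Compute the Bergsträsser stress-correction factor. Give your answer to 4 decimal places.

C = D/d = 101.0/10.7 = 9.4393
K_B = (4C+2)/(4C−3) = 39.757/34.757 = 1.1439

1.1439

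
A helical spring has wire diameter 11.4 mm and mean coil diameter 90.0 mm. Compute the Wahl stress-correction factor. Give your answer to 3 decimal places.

1.187

C = D/d = 90.0/11.4 = 7.8947
K_W = (4C−1)/(4C−4) + 0.615/C = 30.579/27.579 + 0.0779 = 1.1867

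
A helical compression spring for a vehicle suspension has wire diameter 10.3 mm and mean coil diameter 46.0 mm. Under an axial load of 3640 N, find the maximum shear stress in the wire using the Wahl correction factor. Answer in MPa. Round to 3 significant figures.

528 MPa

Spring index C = D/d = 46.0/10.3 = 4.4660
K_W = (4C−1)/(4C−4) + 0.615/C = 16.864/13.864 + 0.1377 = 1.3541
τ₀ = 8FD/(πd³) = 8·3640·46.0/(π·10.3³) = 1.33952e+06/3432.9 = 390.2 MPa
τ_max = K·τ₀ = 1.3541 × 390.2 = 528.37 MPa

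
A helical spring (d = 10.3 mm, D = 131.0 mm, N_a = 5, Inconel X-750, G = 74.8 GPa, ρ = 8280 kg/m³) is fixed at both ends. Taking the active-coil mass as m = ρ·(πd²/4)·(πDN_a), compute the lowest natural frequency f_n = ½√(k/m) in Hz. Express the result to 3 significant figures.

k = Gd⁴/(8D³N_a) = (74.8×10³)(10.3⁴)/(8·131.0³·5) = 9.3622 N/mm = 9362.2 N/m
Wire length L = πDN_a = π·131.0·5 = 2057.7 mm
m = ρ·(πd²/4)·L = 8280 × 83.323×10⁻⁶ m² × 2.0577 m = 1.4197 kg
f_n = ½√(k/m) = 0.5·√(9362.2/1.4197) = 0.5·√(6594.6) = 40.604 Hz

40.6 Hz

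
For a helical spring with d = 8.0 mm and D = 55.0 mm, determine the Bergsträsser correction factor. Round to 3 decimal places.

1.204

C = D/d = 55.0/8.0 = 6.8750
K_B = (4C+2)/(4C−3) = 29.500/24.500 = 1.2041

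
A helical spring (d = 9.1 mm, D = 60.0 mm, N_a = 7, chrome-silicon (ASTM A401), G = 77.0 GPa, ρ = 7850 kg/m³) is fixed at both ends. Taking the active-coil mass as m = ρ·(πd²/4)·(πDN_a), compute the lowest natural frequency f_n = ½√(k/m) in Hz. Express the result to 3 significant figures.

k = Gd⁴/(8D³N_a) = (77.0×10³)(9.1⁴)/(8·60.0³·7) = 43.653 N/mm = 43653 N/m
Wire length L = πDN_a = π·60.0·7 = 1319.5 mm
m = ρ·(πd²/4)·L = 7850 × 65.039×10⁻⁶ m² × 1.3195 m = 0.67366 kg
f_n = ½√(k/m) = 0.5·√(43653/0.67366) = 0.5·√(64800) = 127.28 Hz

127 Hz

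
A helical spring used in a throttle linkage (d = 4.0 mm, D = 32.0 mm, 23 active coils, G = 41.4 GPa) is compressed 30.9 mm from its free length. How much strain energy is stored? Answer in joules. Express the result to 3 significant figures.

k = Gd⁴/(8D³N_a) = (41.4×10³)(4.0⁴)/(8·32.0³·23) = 1.7578 N/mm
U = ½kδ² = 0.5 × 1.7578 × 30.9² = 839.19 N·mm = 0.83919 J

0.839 J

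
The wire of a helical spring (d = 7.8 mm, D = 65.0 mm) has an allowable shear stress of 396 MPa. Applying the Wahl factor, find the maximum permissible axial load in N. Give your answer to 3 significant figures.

C = D/d = 65.0/7.8 = 8.3333
K_W = (4C−1)/(4C−4) + 0.615/C = 32.333/29.333 + 0.0738 = 1.1761
τ_max = K·8FD/(πd³) → F_max = τ_allow·πd³/(8DK)
F_max = 396·π·7.8³/(8·65.0·1.1761) = 5.9038e+05/611.56 = 965.36 N

965 N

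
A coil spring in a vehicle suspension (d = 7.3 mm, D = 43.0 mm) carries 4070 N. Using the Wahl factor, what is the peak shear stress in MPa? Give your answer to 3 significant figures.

Spring index C = D/d = 43.0/7.3 = 5.8904
K_W = (4C−1)/(4C−4) + 0.615/C = 22.562/19.562 + 0.1044 = 1.2578
τ₀ = 8FD/(πd³) = 8·4070·43.0/(π·7.3³) = 1.40008e+06/1222.1 = 1145.6 MPa
τ_max = K·τ₀ = 1.2578 × 1145.6 = 1440.9 MPa

1440 MPa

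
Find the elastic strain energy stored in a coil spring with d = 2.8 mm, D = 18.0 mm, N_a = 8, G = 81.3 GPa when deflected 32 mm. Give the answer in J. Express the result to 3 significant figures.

6.85 J

k = Gd⁴/(8D³N_a) = (81.3×10³)(2.8⁴)/(8·18.0³·8) = 13.388 N/mm
U = ½kδ² = 0.5 × 13.388 × 32² = 6854.8 N·mm = 6.8548 J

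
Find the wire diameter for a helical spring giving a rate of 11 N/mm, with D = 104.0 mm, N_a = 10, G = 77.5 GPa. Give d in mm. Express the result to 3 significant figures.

d = (8D³N_a·k / G)^(1/4) = (8·104.0³·10·11 / (77.5×10³))^0.25
  = (12773)^0.25 = 10.6309 mm

10.6 mm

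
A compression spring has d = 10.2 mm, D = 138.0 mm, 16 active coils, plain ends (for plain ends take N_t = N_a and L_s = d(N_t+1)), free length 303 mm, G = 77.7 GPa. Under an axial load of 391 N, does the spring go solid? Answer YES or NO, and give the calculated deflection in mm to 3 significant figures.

YES, δ = 156 mm

k = Gd⁴/(8D³N_a) = (77.7×10³)(10.2⁴)/(8·138.0³·16) = 2.5002 N/mm
N_t = 16; L_s = 10.2·17 = 173.4 mm; δ_solid = L₀ − L_s = 303 − 173.4 = 129.6 mm
δ = F/k = 391/2.5002 = 156.39 mm
δ ≥ δ_solid → spring goes solid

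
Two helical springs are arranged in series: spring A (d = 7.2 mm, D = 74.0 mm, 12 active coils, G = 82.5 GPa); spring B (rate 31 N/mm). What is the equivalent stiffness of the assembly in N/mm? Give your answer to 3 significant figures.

4.81 N/mm

k_A = Gd⁴/(8D³N_a) = (82.5×10³)(7.2⁴)/(8·74.0³·12) = 5.6992 N/mm
Series: 1/k_eq = 1/5.6992 + 1/31 = 0.20772; k_eq = 4.8142 N/mm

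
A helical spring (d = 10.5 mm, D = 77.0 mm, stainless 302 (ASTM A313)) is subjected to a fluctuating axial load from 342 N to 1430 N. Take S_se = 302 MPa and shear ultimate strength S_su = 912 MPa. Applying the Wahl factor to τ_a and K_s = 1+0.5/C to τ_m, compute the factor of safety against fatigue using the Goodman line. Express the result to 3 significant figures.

C = D/d = 77.0/10.5 = 7.3333; K_W = (4C−1)/(4C−4)+0.615/C = 1.2023; K_s = 1+0.5/C = 1.0682
F_a = (F_max−F_min)/2 = 544 N; F_m = (F_max+F_min)/2 = 886 N
τ_a = K_W·8F_aD/(πd³) = 1.2023 × 92.143 = 110.78 MPa
τ_m = K_s·8F_mD/(πd³) = 1.0682 × 150.07 = 160.3 MPa
Goodman: 1/n_f = τ_a/S_se + τ_m/S_su = 110.78/302 + 160.3/912 = 0.36683 + 0.17577 = 0.5426
n_f = 1/0.5426 = 1.843

1.84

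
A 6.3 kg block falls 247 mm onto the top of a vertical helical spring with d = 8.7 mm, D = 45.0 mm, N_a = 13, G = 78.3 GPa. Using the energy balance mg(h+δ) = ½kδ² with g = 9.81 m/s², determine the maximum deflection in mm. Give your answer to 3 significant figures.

26.7 mm

k = Gd⁴/(8D³N_a) = (78.3×10³)(8.7⁴)/(8·45.0³·13) = 47.333 N/mm
W = mg = 6.3 × 9.81 = 61.803 N
½kδ² − Wδ − Wh = 0 → δ = (W + √(W² + 2kWh))/k
δ = (61.803 + √(3819.6 + 1.44512e+06))/47.333 = (61.803 + 1203.7)/47.333 = 26.736 mm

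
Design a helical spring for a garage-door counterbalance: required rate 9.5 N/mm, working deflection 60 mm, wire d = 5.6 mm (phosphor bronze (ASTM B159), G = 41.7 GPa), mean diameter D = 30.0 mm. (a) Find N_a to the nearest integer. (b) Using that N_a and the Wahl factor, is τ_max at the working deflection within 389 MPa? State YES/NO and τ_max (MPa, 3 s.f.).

(a) 20 coils; (b) YES, τ_max = 319 MPa

N_a = Gd⁴/(8D³k) = (41.7×10³)(5.6⁴)/(8·30.0³·9.5) = 19.99 → N_a = 20
Actual rate k = Gd⁴/(8D³·20) = 9.493 N/mm
Working load F = kδ = 9.493·60 = 569.58 N
C = 30.0/5.6 = 5.3571; K_W = (4C−1)/(4C−4)+0.615/C = 1.2869
τ_max = K_W·8FD/(πd³) = 1.2869·247.77 = 318.87 MPa
τ_max ≤ 389 MPa → acceptable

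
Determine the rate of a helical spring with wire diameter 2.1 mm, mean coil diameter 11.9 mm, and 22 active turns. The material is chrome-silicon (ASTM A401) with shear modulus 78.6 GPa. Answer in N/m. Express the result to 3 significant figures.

5150 N/m

k = Gd⁴/(8D³N_a) = (78.6×10³ × 2.1⁴) / (8 × 11.9³ × 22)
  = 1.52862e+06 / 296588 = 5.154 N/mm = 5154 N/m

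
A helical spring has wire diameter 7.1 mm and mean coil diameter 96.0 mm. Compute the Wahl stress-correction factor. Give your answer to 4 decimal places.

C = D/d = 96.0/7.1 = 13.5211
K_W = (4C−1)/(4C−4) + 0.615/C = 53.085/50.085 + 0.0455 = 1.1054

1.1054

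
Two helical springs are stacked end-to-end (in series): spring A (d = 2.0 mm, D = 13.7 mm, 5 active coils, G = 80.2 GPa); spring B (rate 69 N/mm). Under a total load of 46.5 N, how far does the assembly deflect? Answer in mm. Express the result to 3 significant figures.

4.40 mm

k_A = Gd⁴/(8D³N_a) = (80.2×10³)(2.0⁴)/(8·13.7³·5) = 12.476 N/mm
Series: 1/k_eq = 1/12.476 + 1/69 = 0.094647; k_eq = 10.566 N/mm
δ = F/k_eq = 46.5/10.566 = 4.4011 mm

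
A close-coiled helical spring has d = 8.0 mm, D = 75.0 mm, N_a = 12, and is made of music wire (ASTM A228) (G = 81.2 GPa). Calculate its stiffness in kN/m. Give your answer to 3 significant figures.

8.21 kN/m

k = Gd⁴/(8D³N_a) = (81.2×10³ × 8.0⁴) / (8 × 75.0³ × 12)
  = 3.32595e+08 / 4.05e+07 = 8.2122 N/mm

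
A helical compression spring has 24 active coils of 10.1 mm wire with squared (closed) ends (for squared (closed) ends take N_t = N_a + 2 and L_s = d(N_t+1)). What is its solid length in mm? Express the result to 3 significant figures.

273 mm

squared (closed) ends: N_t = N_a + 2 = 24 + 2 = 26
L_s = d·(N_t+1) = 10.1 × 27 = 272.7 mm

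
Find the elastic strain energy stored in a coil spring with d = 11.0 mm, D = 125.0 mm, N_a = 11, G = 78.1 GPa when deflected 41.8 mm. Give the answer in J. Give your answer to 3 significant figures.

5.81 J

k = Gd⁴/(8D³N_a) = (78.1×10³)(11.0⁴)/(8·125.0³·11) = 6.6529 N/mm
U = ½kδ² = 0.5 × 6.6529 × 41.8² = 5812.1 N·mm = 5.8121 J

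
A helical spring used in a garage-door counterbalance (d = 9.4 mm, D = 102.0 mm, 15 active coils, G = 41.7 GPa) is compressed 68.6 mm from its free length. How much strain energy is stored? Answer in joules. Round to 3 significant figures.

6.02 J

k = Gd⁴/(8D³N_a) = (41.7×10³)(9.4⁴)/(8·102.0³·15) = 2.5566 N/mm
U = ½kδ² = 0.5 × 2.5566 × 68.6² = 6015.7 N·mm = 6.0157 J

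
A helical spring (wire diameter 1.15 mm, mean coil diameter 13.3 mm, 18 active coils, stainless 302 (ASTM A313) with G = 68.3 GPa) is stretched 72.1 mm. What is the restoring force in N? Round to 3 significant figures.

k = Gd⁴/(8D³N_a) = (68.3×10³)(1.15⁴)/(8·13.3³·18) = 0.35261 N/mm
F = k·δ = 0.35261 × 72.1 = 25.423 N

25.4 N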